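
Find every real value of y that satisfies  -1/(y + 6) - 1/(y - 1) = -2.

y = -5.5355 or y = 1.5355

Multiply both sides by (y + 6)(y - 1):
-(y - 1) - (y + 6) = -2(y + 6)(y - 1).
Expand and collect terms: -2y^2 - 8y + 17 = 0.
By the quadratic formula, y = (8 +/- sqrt(200)) / -4, so y ~= -5.5355 or y ~= 1.5355.
Neither value makes a denominator zero (y != -6, y != 1), so both are valid.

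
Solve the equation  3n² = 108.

n = -6 or n = 6

Bring every term to one side: 3n² - 108 = 0.
Factor: 3(n - 6)(n + 6) = 0.
So n = 6 or n = -6.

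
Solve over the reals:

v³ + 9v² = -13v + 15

Rearrange: v³ + 9v² + 13v - 15 = 0.
Possible rational roots are divisors of -15. Testing v = -3 gives 0, so (v + 3) is a factor.
Divide: v³ + 9v² + 13v - 15 = (v + 3)(v² + 6v - 5).
Apply the quadratic formula to v² + 6v - 5 = 0: v = (-6 ± √56)/2, i.e. v ≈ 0.7417 or v ≈ -6.7417.

v = -6.7417 or v = -3 or v = 0.7417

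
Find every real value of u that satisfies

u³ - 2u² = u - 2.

Rearrange: u³ - 2u² - u + 2 = 0.
Possible rational roots are divisors of 2. Testing u = -1 gives 0, so (u + 1) is a factor.
Divide: u³ - 2u² - u + 2 = (u + 1)(u² - 3u + 2).
Factor the quadratic: u = 2 or u = 1.

u = -1 or u = 1 or u = 2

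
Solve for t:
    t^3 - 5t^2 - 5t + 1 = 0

Possible rational roots are divisors of 1. Testing t = -1 gives 0, so (t + 1) is a factor.
Divide: t^3 - 5t^2 - 5t + 1 = (t + 1)(t^2 - 6t + 1).
Apply the quadratic formula to t^2 - 6t + 1 = 0: t = (6 +/- sqrt(32))/2, i.e. t ~= 5.8284 or t ~= 0.1716.

t = -1 or t = 0.1716 or t = 5.8284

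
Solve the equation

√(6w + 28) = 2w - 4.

w = 6

Square both sides: 6w + 28 = (2w - 4)².
Expand and rearrange: 4w² - 22w - 12 = 0.
Solving gives w = 6 or w = -0.5.
Check each candidate in the original equation:
  w = 6: √(64) = 8, while 2w - 4 = 8 — valid.
  w = -0.5: √(25) = 5, while 2w - 4 = -5 — extraneous.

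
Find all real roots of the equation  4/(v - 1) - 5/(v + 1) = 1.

v = -3.7016 or v = 2.7016

Multiply both sides by (v - 1)(v + 1):
4(v + 1) - 5(v - 1) = (v - 1)(v + 1).
Expand and collect terms: v^2 + v - 10 = 0.
By the quadratic formula, v = (-1 +/- sqrt(41)) / 2, so v ~= 2.7016 or v ~= -3.7016.
Neither value makes a denominator zero (v != 1, v != -1), so both are valid.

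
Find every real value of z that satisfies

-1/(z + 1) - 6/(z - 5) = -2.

Multiply both sides by (z + 1)(z - 5):
-(z - 5) - 6(z + 1) = -2(z + 1)(z - 5).
Expand and collect terms: -2z^2 + 15z + 11 = 0.
By the quadratic formula, z = (-15 +/- sqrt(313)) / -4, so z ~= -0.673 or z ~= 8.173.
Neither value makes a denominator zero (z != -1, z != 5), so both are valid.

z = -0.673 or z = 8.173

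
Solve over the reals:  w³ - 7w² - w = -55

w = -2.4641 or w = 4.4641 or w = 5

Rearrange: w³ - 7w² - w + 55 = 0.
Possible rational roots are divisors of 55. Testing w = 5 gives 0, so (w - 5) is a factor.
Divide: w³ - 7w² - w + 55 = (w - 5)(w² - 2w - 11).
Apply the quadratic formula to w² - 2w - 11 = 0: w = (2 ± √48)/2, i.e. w ≈ 4.4641 or w ≈ -2.4641.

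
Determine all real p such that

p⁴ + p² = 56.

p = -2.6458 or p = 2.6458

Let u = p². The equation becomes u² + u - 56 = 0.
Factor: (u - 7)(u + 8) = 0, so u = 7 or u = -8.
p² = 7 gives p = ±√(7) ≈ ±2.6458.
p² = -8 < 0 has no real solution.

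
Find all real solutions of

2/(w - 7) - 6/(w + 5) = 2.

Multiply both sides by (w - 7)(w + 5):
2(w + 5) - 6(w - 7) = 2(w - 7)(w + 5).
Expand and collect terms: 2w² - 122 = 0.
By the quadratic formula, w = (0 ± √976) / 4, so w ≈ 7.8102 or w ≈ -7.8102.
Neither value makes a denominator zero (w ≠ 7, w ≠ -5), so both are valid.

w = -7.8102 or w = 7.8102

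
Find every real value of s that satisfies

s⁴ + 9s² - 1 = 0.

s = -0.3313 or s = 0.3313

Let u = s². The equation becomes u² + 9u - 1 = 0.
By the quadratic formula, u = -9/2 + √(85)/2 or u = -√(85)/2 - 9/2.
s² = -9/2 + √(85)/2 gives s = ±√(-9/2 + √(85)/2) ≈ ±0.3313.
s² = -√(85)/2 - 9/2 < 0 has no real solution.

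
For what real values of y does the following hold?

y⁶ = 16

Let u = y³. The equation becomes u² - 16 = 0.
Factor: (u + 4)(u - 4) = 0, so u = -4 or u = 4.
y³ = -4 gives y = -∛(4) ≈ -1.5874.
y³ = 4 gives y = ∛(4) ≈ 1.5874.

y = -1.5874 or y = 1.5874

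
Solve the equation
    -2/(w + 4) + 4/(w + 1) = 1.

Multiply both sides by (w + 4)(w + 1):
-2(w + 1) + 4(w + 4) = (w + 4)(w + 1).
Expand and collect terms: w^2 + 3w - 10 = 0.
Factor or apply the quadratic formula: w = 2 or w = -5.
Neither value makes a denominator zero (w != -4, w != -1), so both are valid.

w = -5 or w = 2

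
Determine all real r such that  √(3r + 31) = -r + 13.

r = 6

Square both sides: 3r + 31 = (-r + 13)².
Expand and rearrange: r² - 29r + 138 = 0.
Solving gives r = 23 or r = 6.
Check each candidate in the original equation:
  r = 23: √(100) = 10, while -r + 13 = -10 — extraneous.
  r = 6: √(49) = 7, while -r + 13 = 7 — valid.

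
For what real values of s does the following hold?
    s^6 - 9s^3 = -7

s = 0.9509 or s = 2.0116

Let u = s^3. The equation becomes u^2 - 9u + 7 = 0.
By the quadratic formula, u = sqrt(53)/2 + 9/2 or u = 9/2 - sqrt(53)/2.
s^3 = sqrt(53)/2 + 9/2 gives s = (sqrt(53)/2 + 9/2)^(1/3) ~= 2.0116.
s^3 = 9/2 - sqrt(53)/2 gives s = (9/2 - sqrt(53)/2)^(1/3) ~= 0.9509.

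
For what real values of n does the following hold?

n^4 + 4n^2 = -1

Let u = n^2. The equation becomes u^2 + 4u + 1 = 0.
By the quadratic formula, u = -2 + sqrt(3) or u = -2 - sqrt(3).
n^2 = -2 + sqrt(3) < 0 has no real solution.
n^2 = -2 - sqrt(3) < 0 has no real solution.

No real solutions.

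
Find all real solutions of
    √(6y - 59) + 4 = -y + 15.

y = 10

Isolate the radical: √(6y - 59) = -y + 11.
Square both sides: 6y - 59 = (-y + 11)².
Expand and rearrange: y² - 28y + 180 = 0.
Solving gives y = 18 or y = 10.
Check each candidate in the original equation:
  y = 18: √(49) = 7, while -y + 11 = -7 — extraneous.
  y = 10: √(1) = 1, while -y + 11 = 1 — valid.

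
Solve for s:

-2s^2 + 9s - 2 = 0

s = 0.2344 or s = 4.2656

Discriminant: (9)^2 - 4*(-2)*(-2) = 65.
Quadratic formula: s = (-9 +/- sqrt(65)) / (-4).
So s = 9/4 - sqrt(65)/4 ~= 0.2344 or s = sqrt(65)/4 + 9/4 ~= 4.2656.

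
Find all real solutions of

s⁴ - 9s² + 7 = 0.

s = -2.8531 or s = -0.9273 or s = 0.9273 or s = 2.8531

Let u = s². The equation becomes u² - 9u + 7 = 0.
By the quadratic formula, u = √(53)/2 + 9/2 or u = 9/2 - √(53)/2.
s² = √(53)/2 + 9/2 gives s = ±√(√(53)/2 + 9/2) ≈ ±2.8531.
s² = 9/2 - √(53)/2 gives s = ±√(9/2 - √(53)/2) ≈ ±0.9273.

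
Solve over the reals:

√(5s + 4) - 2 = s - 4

s = 9

Isolate the radical: √(5s + 4) = s - 2.
Square both sides: 5s + 4 = (s - 2)².
Expand and rearrange: s² - 9s = 0.
Solving gives s = 9 or s = 0.
Check each candidate in the original equation:
  s = 9: √(49) = 7, while s - 2 = 7 — valid.
  s = 0: √(4) = 2, while s - 2 = -2 — extraneous.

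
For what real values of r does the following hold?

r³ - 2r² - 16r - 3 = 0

Possible rational roots are divisors of -3. Testing r = -3 gives 0, so (r + 3) is a factor.
Divide: r³ - 2r² - 16r - 3 = (r + 3)(r² - 5r - 1).
Apply the quadratic formula to r² - 5r - 1 = 0: r = (5 ± √29)/2, i.e. r ≈ 5.1926 or r ≈ -0.1926.

r = -3 or r = -0.1926 or r = 5.1926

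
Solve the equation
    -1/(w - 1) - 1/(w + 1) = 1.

Multiply both sides by (w - 1)(w + 1):
-(w + 1) - (w - 1) = (w - 1)(w + 1).
Expand and collect terms: w^2 + 2w - 1 = 0.
By the quadratic formula, w = (-2 +/- sqrt(8)) / 2, so w ~= 0.4142 or w ~= -2.4142.
Neither value makes a denominator zero (w != 1, w != -1), so both are valid.

w = -2.4142 or w = 0.4142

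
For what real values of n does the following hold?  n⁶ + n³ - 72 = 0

Let u = n³. The equation becomes u² + u - 72 = 0.
Factor: (u + 9)(u - 8) = 0, so u = -9 or u = 8.
n³ = -9 gives n = -∛(9) ≈ -2.0801.
n³ = 8 gives n = 2.

n = -2.0801 or n = 2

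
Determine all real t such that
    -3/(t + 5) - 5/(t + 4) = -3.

t = -4.7033 or t = -1.6301

Multiply both sides by (t + 5)(t + 4):
-3(t + 4) - 5(t + 5) = -3(t + 5)(t + 4).
Expand and collect terms: -3t^2 - 19t - 23 = 0.
By the quadratic formula, t = (19 +/- sqrt(85)) / -6, so t ~= -4.7033 or t ~= -1.6301.
Neither value makes a denominator zero (t != -5, t != -4), so both are valid.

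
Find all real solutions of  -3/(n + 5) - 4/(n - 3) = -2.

Multiply both sides by (n + 5)(n - 3):
-3(n - 3) - 4(n + 5) = -2(n + 5)(n - 3).
Expand and collect terms: -2n^2 + 3n + 41 = 0.
By the quadratic formula, n = (-3 +/- sqrt(337)) / -4, so n ~= -3.8394 or n ~= 5.3394.
Neither value makes a denominator zero (n != -5, n != 3), so both are valid.

n = -3.8394 or n = 5.3394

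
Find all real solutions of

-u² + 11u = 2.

u = 0.1849 or u = 10.8151

Rearrange to standard form: -u² + 11u - 2 = 0.
Discriminant: (11)² − 4·(-1)·(-2) = 113.
Quadratic formula: u = (-11 ± √113) / (-2).
So u = 11/2 - √(113)/2 ≈ 0.1849 or u = √(113)/2 + 11/2 ≈ 10.8151.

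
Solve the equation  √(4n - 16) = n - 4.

n = 4 or n = 8

Square both sides: 4n - 16 = (n - 4)².
Expand and rearrange: n² - 12n + 32 = 0.
Solving gives n = 8 or n = 4.
Check each candidate in the original equation:
  n = 8: √(16) = 4, while n - 4 = 4 — valid.
  n = 4: √(0) = 0, while n - 4 = 0 — valid.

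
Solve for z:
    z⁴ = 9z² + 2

z = -3.0359 or z = 3.0359

Let u = z². The equation becomes u² - 9u - 2 = 0.
By the quadratic formula, u = 9/2 + √(89)/2 or u = 9/2 - √(89)/2.
z² = 9/2 + √(89)/2 gives z = ±√(9/2 + √(89)/2) ≈ ±3.0359.
z² = 9/2 - √(89)/2 < 0 has no real solution.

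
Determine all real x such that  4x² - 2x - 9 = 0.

Discriminant: (-2)² − 4·4·(-9) = 148.
Quadratic formula: x = (2 ± √148) / 8.
So x = 1/4 + √(37)/4 ≈ 1.7707 or x = 1/4 - √(37)/4 ≈ -1.2707.

x = -1.2707 or x = 1.7707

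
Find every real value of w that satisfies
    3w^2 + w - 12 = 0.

w = -2.1736 or w = 1.8403

Discriminant: (1)^2 - 4*3*(-12) = 145.
Quadratic formula: w = (-1 +/- sqrt(145)) / 6.
So w = -1/6 + sqrt(145)/6 ~= 1.8403 or w = -sqrt(145)/6 - 1/6 ~= -2.1736.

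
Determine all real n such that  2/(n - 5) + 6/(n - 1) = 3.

Multiply both sides by (n - 5)(n - 1):
2(n - 1) + 6(n - 5) = 3(n - 5)(n - 1).
Expand and collect terms: 3n² - 26n + 47 = 0.
By the quadratic formula, n = (26 ± √112) / 6, so n ≈ 6.0972 or n ≈ 2.5695.
Neither value makes a denominator zero (n ≠ 5, n ≠ 1), so both are valid.

n = 2.5695 or n = 6.0972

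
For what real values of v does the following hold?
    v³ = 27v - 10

Rearrange: v³ - 27v + 10 = 0.
Possible rational roots are divisors of 10. Testing v = 5 gives 0, so (v - 5) is a factor.
Divide: v³ - 27v + 10 = (v - 5)(v² + 5v - 2).
Apply the quadratic formula to v² + 5v - 2 = 0: v = (-5 ± √33)/2, i.e. v ≈ 0.3723 or v ≈ -5.3723.

v = -5.3723 or v = 0.3723 or v = 5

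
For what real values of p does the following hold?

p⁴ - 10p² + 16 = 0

Let u = p². The equation becomes u² - 10u + 16 = 0.
Factor: (u - 8)(u - 2) = 0, so u = 8 or u = 2.
p² = 8 gives p = ±2·√(2) ≈ ±2.8284.
p² = 2 gives p = ±√(2) ≈ ±1.4142.

p = -2.8284 or p = -1.4142 or p = 1.4142 or p = 2.8284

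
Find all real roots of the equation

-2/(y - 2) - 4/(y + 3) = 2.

Multiply both sides by (y - 2)(y + 3):
-2(y + 3) - 4(y - 2) = 2(y - 2)(y + 3).
Expand and collect terms: 2y² + 8y - 14 = 0.
By the quadratic formula, y = (-8 ± √176) / 4, so y ≈ 1.3166 or y ≈ -5.3166.
Neither value makes a denominator zero (y ≠ 2, y ≠ -3), so both are valid.

y = -5.3166 or y = 1.3166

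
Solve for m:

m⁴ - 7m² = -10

Let u = m². The equation becomes u² - 7u + 10 = 0.
Factor: (u - 2)(u - 5) = 0, so u = 2 or u = 5.
m² = 2 gives m = ±√(2) ≈ ±1.4142.
m² = 5 gives m = ±√(5) ≈ ±2.2361.

m = -2.2361 or m = -1.4142 or m = 1.4142 or m = 2.2361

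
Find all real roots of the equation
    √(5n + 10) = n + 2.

Square both sides: 5n + 10 = (n + 2)².
Expand and rearrange: n² - n - 6 = 0.
Solving gives n = 3 or n = -2.
Check each candidate in the original equation:
  n = 3: √(25) = 5, while n + 2 = 5 — valid.
  n = -2: √(0) = 0, while n + 2 = 0 — valid.

n = -2 or n = 3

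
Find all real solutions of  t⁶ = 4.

Let u = t³. The equation becomes u² - 4 = 0.
Factor: (u + 2)(u - 2) = 0, so u = -2 or u = 2.
t³ = -2 gives t = -∛(2) ≈ -1.2599.
t³ = 2 gives t = ∛(2) ≈ 1.2599.

t = -1.2599 or t = 1.2599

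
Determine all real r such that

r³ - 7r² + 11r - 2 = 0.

r = 0.2087 or r = 2 or r = 4.7913

Possible rational roots are divisors of -2. Testing r = 2 gives 0, so (r - 2) is a factor.
Divide: r³ - 7r² + 11r - 2 = (r - 2)(r² - 5r + 1).
Apply the quadratic formula to r² - 5r + 1 = 0: r = (5 ± √21)/2, i.e. r ≈ 4.7913 or r ≈ 0.2087.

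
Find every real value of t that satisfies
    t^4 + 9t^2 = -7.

Let u = t^2. The equation becomes u^2 + 9u + 7 = 0.
By the quadratic formula, u = -9/2 + sqrt(53)/2 or u = -9/2 - sqrt(53)/2.
t^2 = -9/2 + sqrt(53)/2 < 0 has no real solution.
t^2 = -9/2 - sqrt(53)/2 < 0 has no real solution.

No real solutions.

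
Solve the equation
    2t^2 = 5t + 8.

Rearrange to standard form: 2t^2 - 5t - 8 = 0.
Discriminant: (-5)^2 - 4*2*(-8) = 89.
Quadratic formula: t = (5 +/- sqrt(89)) / 4.
So t = 5/4 + sqrt(89)/4 ~= 3.6085 or t = 5/4 - sqrt(89)/4 ~= -1.1085.

t = -1.1085 or t = 3.6085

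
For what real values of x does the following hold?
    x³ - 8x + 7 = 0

Possible rational roots are divisors of 7. Testing x = 1 gives 0, so (x - 1) is a factor.
Divide: x³ - 8x + 7 = (x - 1)(x² + x - 7).
Apply the quadratic formula to x² + x - 7 = 0: x = (-1 ± √29)/2, i.e. x ≈ 2.1926 or x ≈ -3.1926.

x = -3.1926 or x = 1 or x = 2.1926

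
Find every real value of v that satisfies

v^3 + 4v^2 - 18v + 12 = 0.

v = -6.873 or v = 0.873 or v = 2

Possible rational roots are divisors of 12. Testing v = 2 gives 0, so (v - 2) is a factor.
Divide: v^3 + 4v^2 - 18v + 12 = (v - 2)(v^2 + 6v - 6).
Apply the quadratic formula to v^2 + 6v - 6 = 0: v = (-6 +/- sqrt(60))/2, i.e. v ~= 0.873 or v ~= -6.873.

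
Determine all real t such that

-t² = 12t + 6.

Rearrange to standard form: -t² - 12t - 6 = 0.
Discriminant: (-12)² − 4·(-1)·(-6) = 120.
Quadratic formula: t = (12 ± √120) / (-2).
So t = -6 - √(30) ≈ -11.4772 or t = -6 + √(30) ≈ -0.5228.

t = -11.4772 or t = -0.5228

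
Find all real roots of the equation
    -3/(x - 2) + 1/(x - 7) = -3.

Multiply both sides by (x - 2)(x - 7):
-3(x - 7) + (x - 2) = -3(x - 2)(x - 7).
Expand and collect terms: -3x^2 + 29x - 61 = 0.
By the quadratic formula, x = (-29 +/- sqrt(109)) / -6, so x ~= 3.0933 or x ~= 6.5734.
Neither value makes a denominator zero (x != 2, x != 7), so both are valid.

x = 3.0933 or x = 6.5734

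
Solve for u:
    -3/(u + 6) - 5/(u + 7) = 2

Multiply both sides by (u + 6)(u + 7):
-3(u + 7) - 5(u + 6) = 2(u + 6)(u + 7).
Expand and collect terms: 2u² + 34u + 135 = 0.
By the quadratic formula, u = (-34 ± √76) / 4, so u ≈ -6.3206 or u ≈ -10.6794.
Neither value makes a denominator zero (u ≠ -6, u ≠ -7), so both are valid.

u = -10.6794 or u = -6.3206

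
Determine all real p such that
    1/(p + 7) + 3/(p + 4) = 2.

p = -6.6794 or p = -2.3206

Multiply both sides by (p + 7)(p + 4):
(p + 4) + 3(p + 7) = 2(p + 7)(p + 4).
Expand and collect terms: 2p^2 + 18p + 31 = 0.
By the quadratic formula, p = (-18 +/- sqrt(76)) / 4, so p ~= -2.3206 or p ~= -6.6794.
Neither value makes a denominator zero (p != -7, p != -4), so both are valid.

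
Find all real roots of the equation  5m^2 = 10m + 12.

m = -0.8439 or m = 2.8439

Rearrange to standard form: 5m^2 - 10m - 12 = 0.
Discriminant: (-10)^2 - 4*5*(-12) = 340.
Quadratic formula: m = (10 +/- sqrt(340)) / 10.
So m = 1 + sqrt(85)/5 ~= 2.8439 or m = 1 - sqrt(85)/5 ~= -0.8439.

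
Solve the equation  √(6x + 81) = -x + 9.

x = 0

Square both sides: 6x + 81 = (-x + 9)².
Expand and rearrange: x² - 24x = 0.
Solving gives x = 24 or x = 0.
Check each candidate in the original equation:
  x = 24: √(225) = 15, while -x + 9 = -15 — extraneous.
  x = 0: √(81) = 9, while -x + 9 = 9 — valid.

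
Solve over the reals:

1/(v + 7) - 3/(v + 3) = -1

v = -7.6056 or v = -0.3944

Multiply both sides by (v + 7)(v + 3):
(v + 3) - 3(v + 7) = -(v + 7)(v + 3).
Expand and collect terms: -v^2 - 8v - 3 = 0.
By the quadratic formula, v = (8 +/- sqrt(52)) / -2, so v ~= -7.6056 or v ~= -0.3944.
Neither value makes a denominator zero (v != -7, v != -3), so both are valid.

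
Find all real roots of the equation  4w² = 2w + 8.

w = -1.1861 or w = 1.6861

Rearrange to standard form: 4w² - 2w - 8 = 0.
Discriminant: (-2)² − 4·4·(-8) = 132.
Quadratic formula: w = (2 ± √132) / 8.
So w = 1/4 + √(33)/4 ≈ 1.6861 or w = 1/4 - √(33)/4 ≈ -1.1861.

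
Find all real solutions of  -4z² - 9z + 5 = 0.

z = -2.7111 or z = 0.4611

Discriminant: (-9)² − 4·(-4)·5 = 161.
Quadratic formula: z = (9 ± √161) / (-8).
So z = -√(161)/8 - 9/8 ≈ -2.7111 or z = -9/8 + √(161)/8 ≈ 0.4611.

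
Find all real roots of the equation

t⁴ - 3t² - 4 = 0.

Let u = t². The equation becomes u² - 3u - 4 = 0.
Factor: (u - 4)(u + 1) = 0, so u = 4 or u = -1.
t² = 4 gives t = ±2.
t² = -1 < 0 has no real solution.

t = -2 or t = 2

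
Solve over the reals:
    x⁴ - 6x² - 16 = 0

Let u = x². The equation becomes u² - 6u - 16 = 0.
Factor: (u - 8)(u + 2) = 0, so u = 8 or u = -2.
x² = 8 gives x = ±2·√(2) ≈ ±2.8284.
x² = -2 < 0 has no real solution.

x = -2.8284 or x = 2.8284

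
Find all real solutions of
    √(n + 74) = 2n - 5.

Square both sides: n + 74 = (2n - 5)².
Expand and rearrange: 4n² - 21n - 49 = 0.
Solving gives n = 7 or n = -1.75.
Check each candidate in the original equation:
  n = 7: √(81) = 9, while 2n - 5 = 9 — valid.
  n = -1.75: √(72.25) = 8.5, while 2n - 5 = -8.5 — extraneous.

n = 7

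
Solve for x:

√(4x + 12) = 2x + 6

Square both sides: 4x + 12 = (2x + 6)².
Expand and rearrange: 4x² + 20x + 24 = 0.
Solving gives x = -2 or x = -3.
Check each candidate in the original equation:
  x = -2: √(4) = 2, while 2x + 6 = 2 — valid.
  x = -3: √(0) = 0, while 2x + 6 = 0 — valid.

x = -3 or x = -2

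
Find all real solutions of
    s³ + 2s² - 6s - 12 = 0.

s = -2.4495 or s = -2 or s = 2.4495

Possible rational roots are divisors of -12. Testing s = -2 gives 0, so (s + 2) is a factor.
Divide: s³ + 2s² - 6s - 12 = (s + 2)(s² - 6).
Apply the quadratic formula to s² - 6 = 0: s = (0 ± √24)/2, i.e. s ≈ 2.4495 or s ≈ -2.4495.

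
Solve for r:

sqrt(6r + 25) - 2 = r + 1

r = 4

Isolate the radical: sqrt(6r + 25) = r + 3.
Square both sides: 6r + 25 = (r + 3)^2.
Expand and rearrange: r^2 - 16 = 0.
Solving gives r = 4 or r = -4.
Check each candidate in the original equation:
  r = 4: sqrt(49) = 7, while r + 3 = 7 — valid.
  r = -4: sqrt(1) = 1, while r + 3 = -1 — extraneous.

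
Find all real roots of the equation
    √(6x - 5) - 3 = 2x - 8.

Isolate the radical: √(6x - 5) = 2x - 5.
Square both sides: 6x - 5 = (2x - 5)².
Expand and rearrange: 4x² - 26x + 30 = 0.
Solving gives x = 5 or x = 1.5.
Check each candidate in the original equation:
  x = 5: √(25) = 5, while 2x - 5 = 5 — valid.
  x = 1.5: √(4) = 2, while 2x - 5 = -2 — extraneous.

x = 5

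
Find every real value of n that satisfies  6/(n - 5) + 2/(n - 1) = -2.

Multiply both sides by (n - 5)(n - 1):
6(n - 1) + 2(n - 5) = -2(n - 5)(n - 1).
Expand and collect terms: -2n^2 + 4n + 6 = 0.
Factor or apply the quadratic formula: n = -1 or n = 3.
Neither value makes a denominator zero (n != 5, n != 1), so both are valid.

n = -1 or n = 3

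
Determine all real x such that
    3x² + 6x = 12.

Rearrange to standard form: 3x² + 6x - 12 = 0.
Discriminant: (6)² − 4·3·(-12) = 180.
Quadratic formula: x = (-6 ± √180) / 6.
So x = -1 + √(5) ≈ 1.2361 or x = -√(5) - 1 ≈ -3.2361.

x = -3.2361 or x = 1.2361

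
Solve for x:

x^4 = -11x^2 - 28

No real solutions.

Let u = x^2. The equation becomes u^2 + 11u + 28 = 0.
Factor: (u + 4)(u + 7) = 0, so u = -4 or u = -7.
x^2 = -4 < 0 has no real solution.
x^2 = -7 < 0 has no real solution.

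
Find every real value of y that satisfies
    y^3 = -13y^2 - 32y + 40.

Rearrange: y^3 + 13y^2 + 32y - 40 = 0.
Possible rational roots are divisors of -40. Testing y = -5 gives 0, so (y + 5) is a factor.
Divide: y^3 + 13y^2 + 32y - 40 = (y + 5)(y^2 + 8y - 8).
Apply the quadratic formula to y^2 + 8y - 8 = 0: y = (-8 +/- sqrt(96))/2, i.e. y ~= 0.899 or y ~= -8.899.

y = -8.899 or y = -5 or y = 0.899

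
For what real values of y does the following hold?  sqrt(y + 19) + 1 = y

Isolate the radical: sqrt(y + 19) = y - 1.
Square both sides: y + 19 = (y - 1)^2.
Expand and rearrange: y^2 - 3y - 18 = 0.
Solving gives y = 6 or y = -3.
Check each candidate in the original equation:
  y = 6: sqrt(25) = 5, while y - 1 = 5 — valid.
  y = -3: sqrt(16) = 4, while y - 1 = -4 — extraneous.

y = 6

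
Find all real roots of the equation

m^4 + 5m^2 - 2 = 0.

Let u = m^2. The equation becomes u^2 + 5u - 2 = 0.
By the quadratic formula, u = -5/2 + sqrt(33)/2 or u = -sqrt(33)/2 - 5/2.
m^2 = -5/2 + sqrt(33)/2 gives m = +/-sqrt(-5/2 + sqrt(33)/2) ~= +/-0.6101.
m^2 = -sqrt(33)/2 - 5/2 < 0 has no real solution.

m = -0.6101 or m = 0.6101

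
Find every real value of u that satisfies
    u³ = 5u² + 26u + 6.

Rearrange: u³ - 5u² - 26u - 6 = 0.
Possible rational roots are divisors of -6. Testing u = -3 gives 0, so (u + 3) is a factor.
Divide: u³ - 5u² - 26u - 6 = (u + 3)(u² - 8u - 2).
Apply the quadratic formula to u² - 8u - 2 = 0: u = (8 ± √72)/2, i.e. u ≈ 8.2426 or u ≈ -0.2426.

u = -3 or u = -0.2426 or u = 8.2426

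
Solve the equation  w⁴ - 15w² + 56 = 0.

w = -2.8284 or w = -2.6458 or w = 2.6458 or w = 2.8284

Let u = w². The equation becomes u² - 15u + 56 = 0.
Factor: (u - 8)(u - 7) = 0, so u = 8 or u = 7.
w² = 8 gives w = ±2·√(2) ≈ ±2.8284.
w² = 7 gives w = ±√(7) ≈ ±2.6458.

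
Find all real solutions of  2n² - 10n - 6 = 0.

Discriminant: (-10)² − 4·2·(-6) = 148.
Quadratic formula: n = (10 ± √148) / 4.
So n = 5/2 + √(37)/2 ≈ 5.5414 or n = 5/2 - √(37)/2 ≈ -0.5414.

n = -0.5414 or n = 5.5414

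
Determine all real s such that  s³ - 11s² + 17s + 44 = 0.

s = -1.3218 or s = 4 or s = 8.3218

Possible rational roots are divisors of 44. Testing s = 4 gives 0, so (s - 4) is a factor.
Divide: s³ - 11s² + 17s + 44 = (s - 4)(s² - 7s - 11).
Apply the quadratic formula to s² - 7s - 11 = 0: s = (7 ± √93)/2, i.e. s ≈ 8.3218 or s ≈ -1.3218.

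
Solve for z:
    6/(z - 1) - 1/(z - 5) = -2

z = -1.7944 or z = 5.2944

Multiply both sides by (z - 1)(z - 5):
6(z - 5) - (z - 1) = -2(z - 1)(z - 5).
Expand and collect terms: -2z^2 + 7z + 19 = 0.
By the quadratic formula, z = (-7 +/- sqrt(201)) / -4, so z ~= -1.7944 or z ~= 5.2944.
Neither value makes a denominator zero (z != 1, z != 5), so both are valid.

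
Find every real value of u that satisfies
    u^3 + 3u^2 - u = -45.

Rearrange: u^3 + 3u^2 - u + 45 = 0.
Possible rational roots are divisors of 45. Testing u = -5 gives 0, so (u + 5) is a factor.
Divide: u^3 + 3u^2 - u + 45 = (u + 5)(u^2 - 2u + 9).
The quadratic u^2 - 2u + 9 has discriminant -32 < 0, so no further real roots.

u = -5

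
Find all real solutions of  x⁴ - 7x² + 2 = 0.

x = -2.5887 or x = -0.5463 or x = 0.5463 or x = 2.5887

Let u = x². The equation becomes u² - 7u + 2 = 0.
By the quadratic formula, u = √(41)/2 + 7/2 or u = 7/2 - √(41)/2.
x² = √(41)/2 + 7/2 gives x = ±√(√(41)/2 + 7/2) ≈ ±2.5887.
x² = 7/2 - √(41)/2 gives x = ±√(7/2 - √(41)/2) ≈ ±0.5463.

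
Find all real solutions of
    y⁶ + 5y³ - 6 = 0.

Let u = y³. The equation becomes u² + 5u - 6 = 0.
Factor: (u - 1)(u + 6) = 0, so u = 1 or u = -6.
y³ = 1 gives y = 1.
y³ = -6 gives y = -∛(6) ≈ -1.8171.

y = -1.8171 or y = 1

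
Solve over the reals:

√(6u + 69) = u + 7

Square both sides: 6u + 69 = (u + 7)².
Expand and rearrange: u² + 8u - 20 = 0.
Solving gives u = 2 or u = -10.
Check each candidate in the original equation:
  u = 2: √(81) = 9, while u + 7 = 9 — valid.
  u = -10: √(9) = 3, while u + 7 = -3 — extraneous.

u = 2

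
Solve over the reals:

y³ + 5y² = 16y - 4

y = -7.2749 or y = 0.2749 or y = 2

Rearrange: y³ + 5y² - 16y + 4 = 0.
Possible rational roots are divisors of 4. Testing y = 2 gives 0, so (y - 2) is a factor.
Divide: y³ + 5y² - 16y + 4 = (y - 2)(y² + 7y - 2).
Apply the quadratic formula to y² + 7y - 2 = 0: y = (-7 ± √57)/2, i.e. y ≈ 0.2749 or y ≈ -7.2749.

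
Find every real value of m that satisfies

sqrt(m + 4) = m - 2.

m = 5

Square both sides: m + 4 = (m - 2)^2.
Expand and rearrange: m^2 - 5m = 0.
Solving gives m = 5 or m = 0.
Check each candidate in the original equation:
  m = 5: sqrt(9) = 3, while m - 2 = 3 — valid.
  m = 0: sqrt(4) = 2, while m - 2 = -2 — extraneous.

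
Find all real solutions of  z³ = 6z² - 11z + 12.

z = 4

Rearrange: z³ - 6z² + 11z - 12 = 0.
Possible rational roots are divisors of -12. Testing z = 4 gives 0, so (z - 4) is a factor.
Divide: z³ - 6z² + 11z - 12 = (z - 4)(z² - 2z + 3).
The quadratic z² - 2z + 3 has discriminant -8 < 0, so no further real roots.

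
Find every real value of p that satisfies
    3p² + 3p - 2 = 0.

Discriminant: (3)² − 4·3·(-2) = 33.
Quadratic formula: p = (-3 ± √33) / 6.
So p = -1/2 + √(33)/6 ≈ 0.4574 or p = -√(33)/6 - 1/2 ≈ -1.4574.

p = -1.4574 or p = 0.4574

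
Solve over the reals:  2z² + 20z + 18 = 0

Factor: 2(z + 9)(z + 1) = 0.
So z = -9 or z = -1.

z = -9 or z = -1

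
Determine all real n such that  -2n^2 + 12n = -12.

n = -0.873 or n = 6.873

Rearrange to standard form: -2n^2 + 12n + 12 = 0.
Discriminant: (12)^2 - 4*(-2)*12 = 240.
Quadratic formula: n = (-12 +/- sqrt(240)) / (-4).
So n = 3 - sqrt(15) ~= -0.873 or n = 3 + sqrt(15) ~= 6.873.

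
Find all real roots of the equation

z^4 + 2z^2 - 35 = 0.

Let u = z^2. The equation becomes u^2 + 2u - 35 = 0.
Factor: (u + 7)(u - 5) = 0, so u = -7 or u = 5.
z^2 = -7 < 0 has no real solution.
z^2 = 5 gives z = +/-sqrt(5) ~= +/-2.2361.

z = -2.2361 or z = 2.2361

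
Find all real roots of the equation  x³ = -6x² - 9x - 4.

Rearrange: x³ + 6x² + 9x + 4 = 0.
Possible rational roots are divisors of 4. Testing x = -4 gives 0, so (x + 4) is a factor.
Divide: x³ + 6x² + 9x + 4 = (x + 4)(x² + 2x + 1).
The quadratic has the repeated root x = -1.

x = -4 or x = -1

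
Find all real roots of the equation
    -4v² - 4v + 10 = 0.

Discriminant: (-4)² − 4·(-4)·10 = 176.
Quadratic formula: v = (4 ± √176) / (-8).
So v = -√(11)/2 - 1/2 ≈ -2.1583 or v = -1/2 + √(11)/2 ≈ 1.1583.

v = -2.1583 or v = 1.1583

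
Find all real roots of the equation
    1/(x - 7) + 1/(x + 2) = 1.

Multiply both sides by (x - 7)(x + 2):
(x + 2) + (x - 7) = (x - 7)(x + 2).
Expand and collect terms: x² - 7x - 9 = 0.
By the quadratic formula, x = (7 ± √85) / 2, so x ≈ 8.1098 or x ≈ -1.1098.
Neither value makes a denominator zero (x ≠ 7, x ≠ -2), so both are valid.

x = -1.1098 or x = 8.1098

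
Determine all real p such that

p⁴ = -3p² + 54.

p = -2.4495 or p = 2.4495

Let u = p². The equation becomes u² + 3u - 54 = 0.
Factor: (u + 9)(u - 6) = 0, so u = -9 or u = 6.
p² = -9 < 0 has no real solution.
p² = 6 gives p = ±√(6) ≈ ±2.4495.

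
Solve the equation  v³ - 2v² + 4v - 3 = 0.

v = 1

Possible rational roots are divisors of -3. Testing v = 1 gives 0, so (v - 1) is a factor.
Divide: v³ - 2v² + 4v - 3 = (v - 1)(v² - v + 3).
The quadratic v² - v + 3 has discriminant -11 < 0, so no further real roots.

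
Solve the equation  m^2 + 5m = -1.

Rearrange to standard form: m^2 + 5m + 1 = 0.
Discriminant: (5)^2 - 4*1*1 = 21.
Quadratic formula: m = (-5 +/- sqrt(21)) / 2.
So m = -5/2 + sqrt(21)/2 ~= -0.2087 or m = -5/2 - sqrt(21)/2 ~= -4.7913.

m = -4.7913 or m = -0.2087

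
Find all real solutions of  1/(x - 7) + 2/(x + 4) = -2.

Multiply both sides by (x - 7)(x + 4):
(x + 4) + 2(x - 7) = -2(x - 7)(x + 4).
Expand and collect terms: -2x² + 3x + 66 = 0.
By the quadratic formula, x = (-3 ± √537) / -4, so x ≈ -5.0433 or x ≈ 6.5433.
Neither value makes a denominator zero (x ≠ 7, x ≠ -4), so both are valid.

x = -5.0433 or x = 6.5433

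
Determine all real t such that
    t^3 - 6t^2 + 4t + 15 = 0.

Possible rational roots are divisors of 15. Testing t = 3 gives 0, so (t - 3) is a factor.
Divide: t^3 - 6t^2 + 4t + 15 = (t - 3)(t^2 - 3t - 5).
Apply the quadratic formula to t^2 - 3t - 5 = 0: t = (3 +/- sqrt(29))/2, i.e. t ~= 4.1926 or t ~= -1.1926.

t = -1.1926 or t = 3 or t = 4.1926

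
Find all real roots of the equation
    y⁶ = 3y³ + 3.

y = -0.9249 or y = 1.5593

Let u = y³. The equation becomes u² - 3u - 3 = 0.
By the quadratic formula, u = 3/2 + √(21)/2 or u = 3/2 - √(21)/2.
y³ = 3/2 + √(21)/2 gives y = ∛(3/2 + √(21)/2) ≈ 1.5593.
y³ = 3/2 - √(21)/2 gives y = -∛(-3/2 + √(21)/2) ≈ -0.9249.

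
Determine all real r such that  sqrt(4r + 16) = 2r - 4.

r = 5

Square both sides: 4r + 16 = (2r - 4)^2.
Expand and rearrange: 4r^2 - 20r = 0.
Solving gives r = 5 or r = 0.
Check each candidate in the original equation:
  r = 5: sqrt(36) = 6, while 2r - 4 = 6 — valid.
  r = 0: sqrt(16) = 4, while 2r - 4 = -4 — extraneous.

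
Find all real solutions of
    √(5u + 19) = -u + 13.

u = 6

Square both sides: 5u + 19 = (-u + 13)².
Expand and rearrange: u² - 31u + 150 = 0.
Solving gives u = 25 or u = 6.
Check each candidate in the original equation:
  u = 25: √(144) = 12, while -u + 13 = -12 — extraneous.
  u = 6: √(49) = 7, while -u + 13 = 7 — valid.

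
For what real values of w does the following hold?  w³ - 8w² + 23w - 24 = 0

Possible rational roots are divisors of -24. Testing w = 3 gives 0, so (w - 3) is a factor.
Divide: w³ - 8w² + 23w - 24 = (w - 3)(w² - 5w + 8).
The quadratic w² - 5w + 8 has discriminant -7 < 0, so no further real roots.

w = 3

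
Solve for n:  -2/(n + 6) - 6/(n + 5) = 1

Multiply both sides by (n + 6)(n + 5):
-2(n + 5) - 6(n + 6) = (n + 6)(n + 5).
Expand and collect terms: n² + 19n + 76 = 0.
By the quadratic formula, n = (-19 ± √57) / 2, so n ≈ -5.7251 or n ≈ -13.2749.
Neither value makes a denominator zero (n ≠ -6, n ≠ -5), so both are valid.

n = -13.2749 or n = -5.7251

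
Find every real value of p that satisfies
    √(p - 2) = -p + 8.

p = 6

Square both sides: p - 2 = (-p + 8)².
Expand and rearrange: p² - 17p + 66 = 0.
Solving gives p = 11 or p = 6.
Check each candidate in the original equation:
  p = 11: √(9) = 3, while -p + 8 = -3 — extraneous.
  p = 6: √(4) = 2, while -p + 8 = 2 — valid.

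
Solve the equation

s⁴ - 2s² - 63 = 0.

Let u = s². The equation becomes u² - 2u - 63 = 0.
Factor: (u - 9)(u + 7) = 0, so u = 9 or u = -7.
s² = 9 gives s = ±3.
s² = -7 < 0 has no real solution.

s = -3 or s = 3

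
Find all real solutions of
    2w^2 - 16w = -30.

Bring every term to one side: 2w^2 - 16w + 30 = 0.
Factor: 2(w - 5)(w - 3) = 0.
So w = 5 or w = 3.

w = 3 or w = 5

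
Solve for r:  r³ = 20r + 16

r = -4 or r = -0.8284 or r = 4.8284

Rearrange: r³ - 20r - 16 = 0.
Possible rational roots are divisors of -16. Testing r = -4 gives 0, so (r + 4) is a factor.
Divide: r³ - 20r - 16 = (r + 4)(r² - 4r - 4).
Apply the quadratic formula to r² - 4r - 4 = 0: r = (4 ± √32)/2, i.e. r ≈ 4.8284 or r ≈ -0.8284.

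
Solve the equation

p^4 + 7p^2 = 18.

Let u = p^2. The equation becomes u^2 + 7u - 18 = 0.
Factor: (u + 9)(u - 2) = 0, so u = -9 or u = 2.
p^2 = -9 < 0 has no real solution.
p^2 = 2 gives p = +/-sqrt(2) ~= +/-1.4142.

p = -1.4142 or p = 1.4142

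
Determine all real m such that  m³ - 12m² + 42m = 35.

Rearrange: m³ - 12m² + 42m - 35 = 0.
Possible rational roots are divisors of -35. Testing m = 5 gives 0, so (m - 5) is a factor.
Divide: m³ - 12m² + 42m - 35 = (m - 5)(m² - 7m + 7).
Apply the quadratic formula to m² - 7m + 7 = 0: m = (7 ± √21)/2, i.e. m ≈ 5.7913 or m ≈ 1.2087.

m = 1.2087 or m = 5 or m = 5.7913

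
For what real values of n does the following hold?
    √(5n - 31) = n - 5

Square both sides: 5n - 31 = (n - 5)².
Expand and rearrange: n² - 15n + 56 = 0.
Solving gives n = 8 or n = 7.
Check each candidate in the original equation:
  n = 8: √(9) = 3, while n - 5 = 3 — valid.
  n = 7: √(4) = 2, while n - 5 = 2 — valid.

n = 7 or n = 8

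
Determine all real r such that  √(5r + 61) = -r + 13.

Square both sides: 5r + 61 = (-r + 13)².
Expand and rearrange: r² - 31r + 108 = 0.
Solving gives r = 27 or r = 4.
Check each candidate in the original equation:
  r = 27: √(196) = 14, while -r + 13 = -14 — extraneous.
  r = 4: √(81) = 9, while -r + 13 = 9 — valid.

r = 4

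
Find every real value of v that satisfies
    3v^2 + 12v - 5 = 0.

Discriminant: (12)^2 - 4*3*(-5) = 204.
Quadratic formula: v = (-12 +/- sqrt(204)) / 6.
So v = -2 + sqrt(51)/3 ~= 0.3805 or v = -sqrt(51)/3 - 2 ~= -4.3805.

v = -4.3805 or v = 0.3805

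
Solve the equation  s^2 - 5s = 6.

Bring every term to one side: s^2 - 5s - 6 = 0.
Factor: (s - 6)(s + 1) = 0.
So s = 6 or s = -1.

s = -1 or s = 6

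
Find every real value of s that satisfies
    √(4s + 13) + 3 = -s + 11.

s = 3

Isolate the radical: √(4s + 13) = -s + 8.
Square both sides: 4s + 13 = (-s + 8)².
Expand and rearrange: s² - 20s + 51 = 0.
Solving gives s = 17 or s = 3.
Check each candidate in the original equation:
  s = 17: √(81) = 9, while -s + 8 = -9 — extraneous.
  s = 3: √(25) = 5, while -s + 8 = 5 — valid.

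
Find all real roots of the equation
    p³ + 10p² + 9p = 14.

p = -8.7958 or p = -2 or p = 0.7958

Rearrange: p³ + 10p² + 9p - 14 = 0.
Possible rational roots are divisors of -14. Testing p = -2 gives 0, so (p + 2) is a factor.
Divide: p³ + 10p² + 9p - 14 = (p + 2)(p² + 8p - 7).
Apply the quadratic formula to p² + 8p - 7 = 0: p = (-8 ± √92)/2, i.e. p ≈ 0.7958 or p ≈ -8.7958.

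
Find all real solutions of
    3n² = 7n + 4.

n = -0.4748 or n = 2.8081

Rearrange to standard form: 3n² - 7n - 4 = 0.
Discriminant: (-7)² − 4·3·(-4) = 97.
Quadratic formula: n = (7 ± √97) / 6.
So n = 7/6 + √(97)/6 ≈ 2.8081 or n = 7/6 - √(97)/6 ≈ -0.4748.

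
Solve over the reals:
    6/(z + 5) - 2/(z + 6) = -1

Multiply both sides by (z + 5)(z + 6):
6(z + 6) - 2(z + 5) = -(z + 5)(z + 6).
Expand and collect terms: -z² - 15z - 56 = 0.
Factor or apply the quadratic formula: z = -8 or z = -7.
Neither value makes a denominator zero (z ≠ -5, z ≠ -6), so both are valid.

z = -8 or z = -7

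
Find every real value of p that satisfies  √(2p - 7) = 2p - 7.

p = 3.5 or p = 4

Square both sides: 2p - 7 = (2p - 7)².
Expand and rearrange: 4p² - 30p + 56 = 0.
Solving gives p = 4 or p = 3.5.
Check each candidate in the original equation:
  p = 4: √(1) = 1, while 2p - 7 = 1 — valid.
  p = 3.5: √(0) = 0, while 2p - 7 = 0 — valid.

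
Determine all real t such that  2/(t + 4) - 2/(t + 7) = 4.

Multiply both sides by (t + 4)(t + 7):
2(t + 7) - 2(t + 4) = 4(t + 4)(t + 7).
Expand and collect terms: 4t^2 + 44t + 106 = 0.
By the quadratic formula, t = (-44 +/- sqrt(240)) / 8, so t ~= -3.5635 or t ~= -7.4365.
Neither value makes a denominator zero (t != -4, t != -7), so both are valid.

t = -7.4365 or t = -3.5635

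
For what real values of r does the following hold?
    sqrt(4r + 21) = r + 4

r = 1

Square both sides: 4r + 21 = (r + 4)^2.
Expand and rearrange: r^2 + 4r - 5 = 0.
Solving gives r = 1 or r = -5.
Check each candidate in the original equation:
  r = 1: sqrt(25) = 5, while r + 4 = 5 — valid.
  r = -5: sqrt(1) = 1, while r + 4 = -1 — extraneous.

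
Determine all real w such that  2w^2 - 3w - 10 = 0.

Discriminant: (-3)^2 - 4*2*(-10) = 89.
Quadratic formula: w = (3 +/- sqrt(89)) / 4.
So w = 3/4 + sqrt(89)/4 ~= 3.1085 or w = 3/4 - sqrt(89)/4 ~= -1.6085.

w = -1.6085 or w = 3.1085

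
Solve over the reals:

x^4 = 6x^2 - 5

Let u = x^2. The equation becomes u^2 - 6u + 5 = 0.
Factor: (u - 1)(u - 5) = 0, so u = 1 or u = 5.
x^2 = 1 gives x = +/-1.
x^2 = 5 gives x = +/-sqrt(5) ~= +/-2.2361.

x = -2.2361 or x = -1 or x = 1 or x = 2.2361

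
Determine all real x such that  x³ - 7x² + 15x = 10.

Rearrange: x³ - 7x² + 15x - 10 = 0.
Possible rational roots are divisors of -10. Testing x = 2 gives 0, so (x - 2) is a factor.
Divide: x³ - 7x² + 15x - 10 = (x - 2)(x² - 5x + 5).
Apply the quadratic formula to x² - 5x + 5 = 0: x = (5 ± √5)/2, i.e. x ≈ 3.618 or x ≈ 1.382.

x = 1.382 or x = 2 or x = 3.618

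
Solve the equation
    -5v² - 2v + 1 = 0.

v = -0.6899 or v = 0.2899

Discriminant: (-2)² − 4·(-5)·1 = 24.
Quadratic formula: v = (2 ± √24) / (-10).
So v = -√(6)/5 - 1/5 ≈ -0.6899 or v = -1/5 + √(6)/5 ≈ 0.2899.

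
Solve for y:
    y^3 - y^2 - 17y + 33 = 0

Possible rational roots are divisors of 33. Testing y = 3 gives 0, so (y - 3) is a factor.
Divide: y^3 - y^2 - 17y + 33 = (y - 3)(y^2 + 2y - 11).
Apply the quadratic formula to y^2 + 2y - 11 = 0: y = (-2 +/- sqrt(48))/2, i.e. y ~= 2.4641 or y ~= -4.4641.

y = -4.4641 or y = 2.4641 or y = 3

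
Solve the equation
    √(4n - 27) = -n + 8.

Square both sides: 4n - 27 = (-n + 8)².
Expand and rearrange: n² - 20n + 91 = 0.
Solving gives n = 13 or n = 7.
Check each candidate in the original equation:
  n = 13: √(25) = 5, while -n + 8 = -5 — extraneous.
  n = 7: √(1) = 1, while -n + 8 = 1 — valid.

n = 7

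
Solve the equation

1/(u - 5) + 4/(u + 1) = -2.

Multiply both sides by (u - 5)(u + 1):
(u + 1) + 4(u - 5) = -2(u - 5)(u + 1).
Expand and collect terms: -2u^2 + 3u + 29 = 0.
By the quadratic formula, u = (-3 +/- sqrt(241)) / -4, so u ~= -3.131 or u ~= 4.631.
Neither value makes a denominator zero (u != 5, u != -1), so both are valid.

u = -3.131 or u = 4.631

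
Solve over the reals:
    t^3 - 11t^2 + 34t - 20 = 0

Possible rational roots are divisors of -20. Testing t = 5 gives 0, so (t - 5) is a factor.
Divide: t^3 - 11t^2 + 34t - 20 = (t - 5)(t^2 - 6t + 4).
Apply the quadratic formula to t^2 - 6t + 4 = 0: t = (6 +/- sqrt(20))/2, i.e. t ~= 5.2361 or t ~= 0.7639.

t = 0.7639 or t = 5 or t = 5.2361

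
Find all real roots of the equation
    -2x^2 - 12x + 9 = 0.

Discriminant: (-12)^2 - 4*(-2)*9 = 216.
Quadratic formula: x = (12 +/- sqrt(216)) / (-4).
So x = -3*sqrt(6)/2 - 3 ~= -6.6742 or x = -3 + 3*sqrt(6)/2 ~= 0.6742.

x = -6.6742 or x = 0.6742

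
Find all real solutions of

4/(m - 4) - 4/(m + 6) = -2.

m = -3.2361 or m = 1.2361

Multiply both sides by (m - 4)(m + 6):
4(m + 6) - 4(m - 4) = -2(m - 4)(m + 6).
Expand and collect terms: -2m² - 4m + 8 = 0.
By the quadratic formula, m = (4 ± √80) / -4, so m ≈ -3.2361 or m ≈ 1.2361.
Neither value makes a denominator zero (m ≠ 4, m ≠ -6), so both are valid.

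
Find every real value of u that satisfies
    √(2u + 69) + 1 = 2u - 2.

u = 6

Isolate the radical: √(2u + 69) = 2u - 3.
Square both sides: 2u + 69 = (2u - 3)².
Expand and rearrange: 4u² - 14u - 60 = 0.
Solving gives u = 6 or u = -2.5.
Check each candidate in the original equation:
  u = 6: √(81) = 9, while 2u - 3 = 9 — valid.
  u = -2.5: √(64) = 8, while 2u - 3 = -8 — extraneous.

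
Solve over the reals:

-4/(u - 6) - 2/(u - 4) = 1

Multiply both sides by (u - 6)(u - 4):
-4(u - 4) - 2(u - 6) = (u - 6)(u - 4).
Expand and collect terms: u² - 4u - 4 = 0.
By the quadratic formula, u = (4 ± √32) / 2, so u ≈ 4.8284 or u ≈ -0.8284.
Neither value makes a denominator zero (u ≠ 6, u ≠ 4), so both are valid.

u = -0.8284 or u = 4.8284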